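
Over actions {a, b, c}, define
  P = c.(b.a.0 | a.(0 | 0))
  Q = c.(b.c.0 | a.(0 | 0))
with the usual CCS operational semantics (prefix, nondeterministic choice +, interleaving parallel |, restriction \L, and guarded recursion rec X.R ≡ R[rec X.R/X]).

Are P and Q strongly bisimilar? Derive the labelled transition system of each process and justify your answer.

NO

Reachable graph of P (7 states):
  m0 = c.(b.a.0 | a.(0 | 0)) → —c→ m1
  m1 = b.a.0 | a.(0 | 0) → —a→ m2, —b→ m3
  m2 = b.a.0 | (0 | 0) → —b→ m4
  m3 = a.0 | a.(0 | 0) → —a→ m4, —a→ m5
  m4 = a.0 | (0 | 0) → —a→ m6
  m5 = 0 | a.(0 | 0) → —a→ m6
  m6 = 0 | (0 | 0) → ∅
Reachable graph of Q (7 states):
  n0 = c.(b.c.0 | a.(0 | 0)) → —c→ n1
  n1 = b.c.0 | a.(0 | 0) → —a→ n2, —b→ n3
  n2 = b.c.0 | (0 | 0) → —b→ n4
  n3 = c.0 | a.(0 | 0) → —a→ n4, —c→ n5
  n4 = c.0 | (0 | 0) → —c→ n6
  n5 = 0 | a.(0 | 0) → —a→ n6
  n6 = 0 | (0 | 0) → ∅
Partition-refinement fixed point:
  B0 = {m0}
  B1 = {m1}
  B2 = {m3}
  B3 = {m4, m5, n5}
  B4 = {m6, n6}
  B5 = {m2}
  B6 = {n0}
  B7 = {n1}
  B8 = {n3}
  B9 = {n4}
  B10 = {n2}
m0 ∈ B0, n0 ∈ B6 → different blocks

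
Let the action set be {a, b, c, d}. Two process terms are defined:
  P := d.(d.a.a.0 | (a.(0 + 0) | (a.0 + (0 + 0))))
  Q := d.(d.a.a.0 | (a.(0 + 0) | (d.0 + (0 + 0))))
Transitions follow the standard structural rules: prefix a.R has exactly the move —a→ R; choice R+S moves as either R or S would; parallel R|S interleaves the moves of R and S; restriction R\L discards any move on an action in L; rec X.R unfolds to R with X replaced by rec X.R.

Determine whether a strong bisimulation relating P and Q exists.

NO

LTS(P): 17 reachable states
  u0 = d.(d.a.a.0 | (a.(0 + 0) | (a.0 + (0 + 0)))) :: =d=> u1
  u1 = d.a.a.0 | (a.(0 + 0) | (a.0 + (0 + 0))) :: =a=> u2, =a=> u3, =d=> u4
  u2 = d.a.a.0 | ((0 + 0) | (a.0 + (0 + 0))) :: =a=> u5, =d=> u6
  u3 = d.a.a.0 | (a.(0 + 0) | 0) :: =a=> u5, =d=> u7
  u4 = a.a.0 | (a.(0 + 0) | (a.0 + (0 + 0))) :: =a=> u6, =a=> u7, =a=> u8
  u5 = d.a.a.0 | ((0 + 0) | 0) :: =d=> u9
  u6 = a.a.0 | ((0 + 0) | (a.0 + (0 + 0))) :: =a=> u10, =a=> u9
  u7 = a.a.0 | (a.(0 + 0) | 0) :: =a=> u11, =a=> u9
  u8 = a.0 | (a.(0 + 0) | (a.0 + (0 + 0))) :: =a=> u10, =a=> u11, =a=> u12
  u9 = a.a.0 | ((0 + 0) | 0) :: =a=> u13
  u10 = a.0 | ((0 + 0) | (a.0 + (0 + 0))) :: =a=> u13, =a=> u14
  u11 = a.0 | (a.(0 + 0) | 0) :: =a=> u13, =a=> u15
  u12 = 0 | (a.(0 + 0) | (a.0 + (0 + 0))) :: =a=> u14, =a=> u15
  u13 = a.0 | ((0 + 0) | 0) :: =a=> u16
  u14 = 0 | ((0 + 0) | (a.0 + (0 + 0))) :: =a=> u16
  u15 = 0 | (a.(0 + 0) | 0) :: =a=> u16
  u16 = 0 | ((0 + 0) | 0) :: (no moves)
LTS(Q): 17 reachable states
  v0 = d.(d.a.a.0 | (a.(0 + 0) | (d.0 + (0 + 0)))) :: =d=> v1
  v1 = d.a.a.0 | (a.(0 + 0) | (d.0 + (0 + 0))) :: =a=> v2, =d=> v3, =d=> v4
  v2 = d.a.a.0 | ((0 + 0) | (d.0 + (0 + 0))) :: =d=> v5, =d=> v6
  v3 = a.a.0 | (a.(0 + 0) | (d.0 + (0 + 0))) :: =a=> v5, =a=> v7, =d=> v8
  v4 = d.a.a.0 | (a.(0 + 0) | 0) :: =a=> v6, =d=> v8
  v5 = a.a.0 | ((0 + 0) | (d.0 + (0 + 0))) :: =a=> v9, =d=> v10
  v6 = d.a.a.0 | ((0 + 0) | 0) :: =d=> v10
  v7 = a.0 | (a.(0 + 0) | (d.0 + (0 + 0))) :: =a=> v11, =a=> v9, =d=> v12
  v8 = a.a.0 | (a.(0 + 0) | 0) :: =a=> v10, =a=> v12
  v9 = a.0 | ((0 + 0) | (d.0 + (0 + 0))) :: =a=> v13, =d=> v14
  v10 = a.a.0 | ((0 + 0) | 0) :: =a=> v14
  v11 = 0 | (a.(0 + 0) | (d.0 + (0 + 0))) :: =a=> v13, =d=> v15
  v12 = a.0 | (a.(0 + 0) | 0) :: =a=> v14, =a=> v15
  v13 = 0 | ((0 + 0) | (d.0 + (0 + 0))) :: =d=> v16
  v14 = a.0 | ((0 + 0) | 0) :: =a=> v16
  v15 = 0 | (a.(0 + 0) | 0) :: =a=> v16
  v16 = 0 | ((0 + 0) | 0) :: (no moves)
Partition-refinement fixed point:
  B0 = {u0}
  B1 = {u1}
  B2 = {u2, u3, v4}
  B3 = {u6, u7, u8, v8}
  B4 = {u10, u11, u12, u9, v10, v12}
  B5 = {u13, u14, u15, v14, v15}
  B6 = {u16, v16}
  B7 = {u5, v6}
  B8 = {u4}
  B9 = {v0}
  B10 = {v1}
  B11 = {v2}
  B12 = {v5, v7}
  B13 = {v11, v9}
  B14 = {v13}
  B15 = {v3}
u0 ∈ B0, v0 ∈ B9 → different blocks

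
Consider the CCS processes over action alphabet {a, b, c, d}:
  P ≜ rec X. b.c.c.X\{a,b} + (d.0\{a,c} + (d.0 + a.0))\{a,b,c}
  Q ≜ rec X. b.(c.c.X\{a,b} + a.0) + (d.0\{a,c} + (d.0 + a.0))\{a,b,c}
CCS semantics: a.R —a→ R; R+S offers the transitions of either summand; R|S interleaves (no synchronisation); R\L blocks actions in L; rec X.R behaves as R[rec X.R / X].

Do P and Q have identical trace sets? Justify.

traces(P) ≠ traces(Q) — witness ⟨ba⟩

P's transition system — 8 states:
  s0 = rec X. b.c.c.X\{a,b} + (d.0\{a,c} + (d.0 + a.0))\{a,b,c} → --b--▸ s1, --d--▸ s2, --d--▸ s3
  s1 = c.c.(rec X. b.c.c.X\{a,b} + (d.0\{a,c} + (d.0 + a.0))\{a,b,c})\{a,b} → --c--▸ s4
  s2 = 0\{a,b,c} → deadlocked
  s3 = 0\{a,c}\{a,b,c} → deadlocked
  s4 = c.(rec X. b.c.c.X\{a,b} + (d.0\{a,c} + (d.0 + a.0))\{a,b,c})\{a,b} → --c--▸ s5
  s5 = (rec X. b.c.c.X\{a,b} + (d.0\{a,c} + (d.0 + a.0))\{a,b,c})\{a,b} → --d--▸ s6, --d--▸ s7
  s6 = 0\{a,b,c}\{a,b} → deadlocked
  s7 = 0\{a,c}\{a,b,c}\{a,b} → deadlocked
Q's transition system — 9 states:
  t0 = rec X. b.(c.c.X\{a,b} + a.0) + (d.0\{a,c} + (d.0 + a.0))\{a,b,c} → --b--▸ t1, --d--▸ t2, --d--▸ t3
  t1 = c.c.(rec X. b.(c.c.X\{a,b} + a.0) + (d.0\{a,c} + (d.0 + a.0))\{a,b,c})\{a,b} + a.0 → --a--▸ t4, --c--▸ t5
  t2 = 0\{a,b,c} → deadlocked
  t3 = 0\{a,c}\{a,b,c} → deadlocked
  t4 = 0 → deadlocked
  t5 = c.(rec X. b.(c.c.X\{a,b} + a.0) + (d.0\{a,c} + (d.0 + a.0))\{a,b,c})\{a,b} → --c--▸ t6
  t6 = (rec X. b.(c.c.X\{a,b} + a.0) + (d.0\{a,c} + (d.0 + a.0))\{a,b,c})\{a,b} → --d--▸ t7, --d--▸ t8
  t7 = 0\{a,b,c}\{a,b} → deadlocked
  t8 = 0\{a,c}\{a,b,c}\{a,b} → deadlocked
Trace ⟨ba⟩ through Q, begin at {t0}:
  step 1 (b): {t1}
  step 2 (a): {t4}
  — Q admits the full trace.
Trace ⟨ba⟩ through P, begin at {s0}:
  step 1 (b): {s1}
  step 2 (a): ∅  — P cannot continue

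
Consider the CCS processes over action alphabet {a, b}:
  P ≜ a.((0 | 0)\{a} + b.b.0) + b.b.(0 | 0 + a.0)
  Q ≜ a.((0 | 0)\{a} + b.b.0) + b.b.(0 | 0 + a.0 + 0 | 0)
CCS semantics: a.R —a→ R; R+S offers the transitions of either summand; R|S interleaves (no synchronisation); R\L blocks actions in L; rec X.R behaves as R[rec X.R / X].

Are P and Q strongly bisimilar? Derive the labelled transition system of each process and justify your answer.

YES

P's transition system — 6 states:
  p0 = a.((0 | 0)\{a} + b.b.0) + b.b.(0 | 0 + a.0) :: —a→ p1, —b→ p2
  p1 = (0 | 0)\{a} + b.b.0 :: —b→ p3
  p2 = b.(0 | 0 + a.0) :: —b→ p4
  p3 = b.0 :: —b→ p5
  p4 = 0 | 0 + a.0 :: —a→ p5
  p5 = 0 :: (no moves)
Q's transition system — 6 states:
  q0 = a.((0 | 0)\{a} + b.b.0) + b.b.(0 | 0 + a.0 + 0 | 0) :: —a→ q1, —b→ q2
  q1 = (0 | 0)\{a} + b.b.0 :: —b→ q3
  q2 = b.(0 | 0 + a.0 + 0 | 0) :: —b→ q4
  q3 = b.0 :: —b→ q5
  q4 = 0 | 0 + a.0 + 0 | 0 :: —a→ q5
  q5 = 0 :: (no moves)
Bisimilarity quotient blocks:
  B0 = {p0, q0}
  B1 = {p2, q2}
  B2 = {p4, q4}
  B3 = {p5, q5}
  B4 = {p1, q1}
  B5 = {p3, q3}
p0 ∈ B0, q0 ∈ B0 → same block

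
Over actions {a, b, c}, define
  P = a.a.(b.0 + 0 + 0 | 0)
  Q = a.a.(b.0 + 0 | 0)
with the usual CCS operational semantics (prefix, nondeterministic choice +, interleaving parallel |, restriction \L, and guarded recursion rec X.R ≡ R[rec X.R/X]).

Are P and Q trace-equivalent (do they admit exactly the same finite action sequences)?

trace-equivalent

LTS(P): 4 reachable states
  s0 = a.a.(b.0 + 0 + 0 | 0) | =a=> s1
  s1 = a.(b.0 + 0 + 0 | 0) | =a=> s2
  s2 = b.0 + 0 + 0 | 0 | =b=> s3
  s3 = 0 | ·
LTS(Q): 4 reachable states
  t0 = a.a.(b.0 + 0 | 0) | =a=> t1
  t1 = a.(b.0 + 0 | 0) | =a=> t2
  t2 = b.0 + 0 | 0 | =b=> t3
  t3 = 0 | ·
Coarsest stable partition (strong bisimilarity classes):
  B0 = {s0, t0}
  B1 = {s1, t1}
  B2 = {s2, t2}
  B3 = {s3, t3}
s0 ∈ B0, t0 ∈ B0 → same block
Bisimilar ⇒ trace-equivalent.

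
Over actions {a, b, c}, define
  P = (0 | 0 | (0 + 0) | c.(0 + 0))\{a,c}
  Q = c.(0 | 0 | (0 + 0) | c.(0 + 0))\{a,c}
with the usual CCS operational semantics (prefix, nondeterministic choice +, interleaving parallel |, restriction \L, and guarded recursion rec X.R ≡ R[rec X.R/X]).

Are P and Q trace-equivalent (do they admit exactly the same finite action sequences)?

LTS(P): 1 reachable states
  m0 = (0 | 0 | (0 + 0) | c.(0 + 0))\{a,c} has moves (no moves)
LTS(Q): 2 reachable states
  n0 = c.(0 | 0 | (0 + 0) | c.(0 + 0))\{a,c} has moves --c--▸ n1
  n1 = (0 | 0 | (0 + 0) | c.(0 + 0))\{a,c} has moves (no moves)
Run σ = ⟨c⟩ on Q: start {n0}
  after c @ step 1: {n1}
  — Q admits the full trace.
Run σ = ⟨c⟩ on P: start {m0}
  after c @ step 1: no successor for P

NO — witness ⟨c⟩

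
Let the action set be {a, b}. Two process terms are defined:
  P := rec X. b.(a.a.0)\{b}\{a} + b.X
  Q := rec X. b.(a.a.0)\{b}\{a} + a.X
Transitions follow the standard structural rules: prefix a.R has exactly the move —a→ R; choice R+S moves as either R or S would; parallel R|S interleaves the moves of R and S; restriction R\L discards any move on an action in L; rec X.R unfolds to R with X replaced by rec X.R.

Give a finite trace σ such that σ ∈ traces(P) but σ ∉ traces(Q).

bb

Reachable graph of P (2 states):
  m0 = rec X. b.(a.a.0)\{b}\{a} + b.X ⊢ -b-> m0, -b-> m1
  m1 = (a.a.0)\{b}\{a} ⊢ stopped
Reachable graph of Q (2 states):
  n0 = rec X. b.(a.a.0)\{b}\{a} + a.X ⊢ -a-> n0, -b-> n1
  n1 = (a.a.0)\{b}\{a} ⊢ stopped
Executing bb from P (initial set {m0}):
  step 1 (b): {m0, m1}
  step 2 (b): {m0, m1}
  ✓ P
Executing bb from Q (initial set {n0}):
  step 1 (b): {n1}
  step 2 (b): ∅  — Q cannot continue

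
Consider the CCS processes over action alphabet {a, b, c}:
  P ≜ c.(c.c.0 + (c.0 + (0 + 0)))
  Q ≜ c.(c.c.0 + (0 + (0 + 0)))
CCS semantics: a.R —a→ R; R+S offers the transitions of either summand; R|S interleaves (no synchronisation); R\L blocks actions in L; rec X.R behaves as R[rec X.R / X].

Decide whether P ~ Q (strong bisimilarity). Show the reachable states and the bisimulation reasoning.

NO

LTS(P): 4 reachable states
  s0 = c.(c.c.0 + (c.0 + (0 + 0))) | —c→ s1
  s1 = c.c.0 + (c.0 + (0 + 0)) | —c→ s2, —c→ s3
  s2 = 0 | deadlocked
  s3 = c.0 | —c→ s2
LTS(Q): 4 reachable states
  t0 = c.(c.c.0 + (0 + (0 + 0))) | —c→ t1
  t1 = c.c.0 + (0 + (0 + 0)) | —c→ t2
  t2 = c.0 | —c→ t3
  t3 = 0 | deadlocked
Coarsest stable partition (strong bisimilarity classes):
  B0 = {s0}
  B1 = {s1}
  B2 = {s3, t2}
  B3 = {s2, t3}
  B4 = {t0}
  B5 = {t1}
s0 ∈ B0, t0 ∈ B4 → different blocks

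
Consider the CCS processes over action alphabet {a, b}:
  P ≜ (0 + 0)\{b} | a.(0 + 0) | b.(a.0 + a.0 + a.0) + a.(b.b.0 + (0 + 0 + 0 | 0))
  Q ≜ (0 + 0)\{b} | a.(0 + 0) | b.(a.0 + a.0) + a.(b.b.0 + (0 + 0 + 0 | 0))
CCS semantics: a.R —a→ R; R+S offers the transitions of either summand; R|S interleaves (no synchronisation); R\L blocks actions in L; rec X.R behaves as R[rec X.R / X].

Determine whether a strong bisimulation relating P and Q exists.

LTS(P): 9 reachable states
  s0 = (0 + 0)\{b} | a.(0 + 0) | b.(a.0 + a.0 + a.0) + a.(b.b.0 + (0 + 0 + 0 | 0)) ⊢ —a→ s1, —a→ s2, —b→ s3
  s1 = (0 + 0)\{b} | (0 + 0) | b.(a.0 + a.0 + a.0) ⊢ —b→ s4
  s2 = b.b.0 + (0 + 0 + 0 | 0) ⊢ —b→ s5
  s3 = (0 + 0)\{b} | a.(0 + 0) | (a.0 + a.0 + a.0) ⊢ —a→ s4, —a→ s6
  s4 = (0 + 0)\{b} | (0 + 0) | (a.0 + a.0 + a.0) ⊢ —a→ s7
  s5 = b.0 ⊢ —b→ s8
  s6 = (0 + 0)\{b} | a.(0 + 0) | 0 ⊢ —a→ s7
  s7 = (0 + 0)\{b} | (0 + 0) | 0 ⊢ ∅
  s8 = 0 ⊢ ∅
LTS(Q): 9 reachable states
  t0 = (0 + 0)\{b} | a.(0 + 0) | b.(a.0 + a.0) + a.(b.b.0 + (0 + 0 + 0 | 0)) ⊢ —a→ t1, —a→ t2, —b→ t3
  t1 = (0 + 0)\{b} | (0 + 0) | b.(a.0 + a.0) ⊢ —b→ t4
  t2 = b.b.0 + (0 + 0 + 0 | 0) ⊢ —b→ t5
  t3 = (0 + 0)\{b} | a.(0 + 0) | (a.0 + a.0) ⊢ —a→ t4, —a→ t6
  t4 = (0 + 0)\{b} | (0 + 0) | (a.0 + a.0) ⊢ —a→ t7
  t5 = b.0 ⊢ —b→ t8
  t6 = (0 + 0)\{b} | a.(0 + 0) | 0 ⊢ —a→ t7
  t7 = (0 + 0)\{b} | (0 + 0) | 0 ⊢ ∅
  t8 = 0 ⊢ ∅
Coarsest stable partition (strong bisimilarity classes):
  B0 = {s0, t0}
  B1 = {s1, t1}
  B2 = {s4, s6, t4, t6}
  B3 = {s7, s8, t7, t8}
  B4 = {s3, t3}
  B5 = {s2, t2}
  B6 = {s5, t5}
s0 ∈ B0, t0 ∈ B0 → same block

bisimilar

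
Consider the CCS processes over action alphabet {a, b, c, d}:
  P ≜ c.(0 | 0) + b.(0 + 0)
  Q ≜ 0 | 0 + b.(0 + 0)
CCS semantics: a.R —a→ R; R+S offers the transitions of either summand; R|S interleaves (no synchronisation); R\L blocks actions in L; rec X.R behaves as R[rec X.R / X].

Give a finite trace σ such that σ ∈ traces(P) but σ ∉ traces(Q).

c

LTS(P): 3 reachable states
  u0 = c.(0 | 0) + b.(0 + 0) ⊢ ··b··> u1, ··c··> u2
  u1 = 0 + 0 ⊢ ∅
  u2 = 0 | 0 ⊢ ∅
LTS(Q): 2 reachable states
  v0 = 0 | 0 + b.(0 + 0) ⊢ ··b··> v1
  v1 = 0 + 0 ⊢ ∅
Trace ⟨c⟩ through P, begin at {u0}:
  after c @ step 1: {u2}
  — P admits the full trace.
Trace ⟨c⟩ through Q, begin at {v0}:
  after c @ step 1: no successor for Q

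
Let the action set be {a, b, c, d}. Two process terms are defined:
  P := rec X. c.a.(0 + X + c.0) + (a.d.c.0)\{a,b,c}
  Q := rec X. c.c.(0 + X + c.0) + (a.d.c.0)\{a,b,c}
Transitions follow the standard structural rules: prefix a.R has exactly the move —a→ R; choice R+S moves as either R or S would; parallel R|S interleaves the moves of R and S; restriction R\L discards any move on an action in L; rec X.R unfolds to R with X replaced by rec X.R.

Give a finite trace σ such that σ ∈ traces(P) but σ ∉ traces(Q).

ca

P's transition system — 4 states:
  m0 = rec X. c.a.(0 + X + c.0) + (a.d.c.0)\{a,b,c} :: --c--▸ m1
  m1 = a.(0 + (rec X. c.a.(0 + X + c.0) + (a.d.c.0)\{a,b,c}) + c.0) :: --a--▸ m2
  m2 = 0 + (rec X. c.a.(0 + X + c.0) + (a.d.c.0)\{a,b,c}) + c.0 :: --c--▸ m1, --c--▸ m3
  m3 = 0 :: (no moves)
Q's transition system — 4 states:
  n0 = rec X. c.c.(0 + X + c.0) + (a.d.c.0)\{a,b,c} :: --c--▸ n1
  n1 = c.(0 + (rec X. c.c.(0 + X + c.0) + (a.d.c.0)\{a,b,c}) + c.0) :: --c--▸ n2
  n2 = 0 + (rec X. c.c.(0 + X + c.0) + (a.d.c.0)\{a,b,c}) + c.0 :: --c--▸ n1, --c--▸ n3
  n3 = 0 :: (no moves)
Trace ⟨ca⟩ through P, begin at {m0}:
  step 1 (c): {m1}
  step 2 (a): {m2}
  ✓ P
Trace ⟨ca⟩ through Q, begin at {n0}:
  step 1 (c): {n1}
  step 2 (a): ∅  — Q cannot continue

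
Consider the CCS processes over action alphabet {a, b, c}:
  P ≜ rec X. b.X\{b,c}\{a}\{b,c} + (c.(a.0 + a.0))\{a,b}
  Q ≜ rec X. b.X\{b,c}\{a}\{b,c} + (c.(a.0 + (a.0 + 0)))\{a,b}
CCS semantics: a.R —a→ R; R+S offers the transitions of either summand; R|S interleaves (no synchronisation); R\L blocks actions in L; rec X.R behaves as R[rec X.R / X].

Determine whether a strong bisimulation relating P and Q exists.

YES

P's transition system — 3 states:
  s0 = rec X. b.X\{b,c}\{a}\{b,c} + (c.(a.0 + a.0))\{a,b} has moves =b=> s1, =c=> s2
  s1 = (rec X. b.X\{b,c}\{a}\{b,c} + (c.(a.0 + a.0))\{a,b})\{b,c}\{a}\{b,c} has moves (no moves)
  s2 = (a.0 + a.0)\{a,b} has moves (no moves)
Q's transition system — 3 states:
  t0 = rec X. b.X\{b,c}\{a}\{b,c} + (c.(a.0 + (a.0 + 0)))\{a,b} has moves =b=> t1, =c=> t2
  t1 = (rec X. b.X\{b,c}\{a}\{b,c} + (c.(a.0 + (a.0 + 0)))\{a,b})\{b,c}\{a}\{b,c} has moves (no moves)
  t2 = (a.0 + (a.0 + 0))\{a,b} has moves (no moves)
Partition-refinement fixed point:
  B0 = {s0, t0}
  B1 = {s1, s2, t1, t2}
s0 ∈ B0, t0 ∈ B0 → same block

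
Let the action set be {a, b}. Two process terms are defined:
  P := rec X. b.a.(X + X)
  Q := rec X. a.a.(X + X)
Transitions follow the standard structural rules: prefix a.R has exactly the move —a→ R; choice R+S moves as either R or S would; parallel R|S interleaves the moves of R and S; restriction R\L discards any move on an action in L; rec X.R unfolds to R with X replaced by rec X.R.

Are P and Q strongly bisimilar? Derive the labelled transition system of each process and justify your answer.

P ≁ Q

Reachable graph of P (3 states):
  u0 = rec X. b.a.(X + X) has moves -b-> u1
  u1 = a.((rec X. b.a.(X + X)) + (rec X. b.a.(X + X))) has moves -a-> u2
  u2 = (rec X. b.a.(X + X)) + (rec X. b.a.(X + X)) has moves -b-> u1
Reachable graph of Q (3 states):
  v0 = rec X. a.a.(X + X) has moves -a-> v1
  v1 = a.((rec X. a.a.(X + X)) + (rec X. a.a.(X + X))) has moves -a-> v2
  v2 = (rec X. a.a.(X + X)) + (rec X. a.a.(X + X)) has moves -a-> v1
Partition-refinement fixed point:
  B0 = {u0, u2}
  B1 = {u1}
  B2 = {v0, v1, v2}
u0 ∈ B0, v0 ∈ B2 → different blocks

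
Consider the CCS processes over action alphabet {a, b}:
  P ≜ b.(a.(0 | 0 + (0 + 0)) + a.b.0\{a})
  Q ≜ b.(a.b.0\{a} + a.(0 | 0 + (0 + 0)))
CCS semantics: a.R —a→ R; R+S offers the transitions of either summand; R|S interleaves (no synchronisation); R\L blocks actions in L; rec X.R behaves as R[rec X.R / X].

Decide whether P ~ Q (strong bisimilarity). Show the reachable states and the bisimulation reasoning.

Reachable graph of P (5 states):
  u0 = b.(a.(0 | 0 + (0 + 0)) + a.b.0\{a}) ⊢ =b=> u1
  u1 = a.(0 | 0 + (0 + 0)) + a.b.0\{a} ⊢ =a=> u2, =a=> u3
  u2 = 0 | 0 + (0 + 0) ⊢ ·
  u3 = b.0\{a} ⊢ =b=> u4
  u4 = 0\{a} ⊢ ·
Reachable graph of Q (5 states):
  v0 = b.(a.b.0\{a} + a.(0 | 0 + (0 + 0))) ⊢ =b=> v1
  v1 = a.b.0\{a} + a.(0 | 0 + (0 + 0)) ⊢ =a=> v2, =a=> v3
  v2 = 0 | 0 + (0 + 0) ⊢ ·
  v3 = b.0\{a} ⊢ =b=> v4
  v4 = 0\{a} ⊢ ·
Bisimilarity quotient blocks:
  B0 = {u0, v0}
  B1 = {u1, v1}
  B2 = {u3, v3}
  B3 = {u2, u4, v2, v4}
u0 ∈ B0, v0 ∈ B0 → same block

P ~ Q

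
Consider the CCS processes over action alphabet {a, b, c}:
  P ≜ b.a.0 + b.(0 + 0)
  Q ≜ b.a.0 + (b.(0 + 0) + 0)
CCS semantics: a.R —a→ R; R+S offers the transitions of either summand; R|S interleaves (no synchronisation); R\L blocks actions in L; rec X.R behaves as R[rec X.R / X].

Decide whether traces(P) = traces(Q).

P's transition system — 4 states:
  s0 = b.a.0 + b.(0 + 0) has moves —b→ s1, —b→ s2
  s1 = 0 + 0 has moves (no moves)
  s2 = a.0 has moves —a→ s3
  s3 = 0 has moves (no moves)
Q's transition system — 4 states:
  t0 = b.a.0 + (b.(0 + 0) + 0) has moves —b→ t1, —b→ t2
  t1 = 0 + 0 has moves (no moves)
  t2 = a.0 has moves —a→ t3
  t3 = 0 has moves (no moves)
Coarsest stable partition (strong bisimilarity classes):
  B0 = {s0, t0}
  B1 = {s2, t2}
  B2 = {s1, s3, t1, t3}
s0 ∈ B0, t0 ∈ B0 → same block
Bisimilar ⇒ trace-equivalent.

trace-equivalent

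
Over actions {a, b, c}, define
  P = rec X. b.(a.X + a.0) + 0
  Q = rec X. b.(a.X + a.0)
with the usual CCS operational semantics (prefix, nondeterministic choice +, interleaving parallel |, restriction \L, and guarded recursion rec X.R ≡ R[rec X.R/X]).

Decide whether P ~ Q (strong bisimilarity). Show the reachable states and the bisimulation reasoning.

YES

P's transition system — 3 states:
  m0 = rec X. b.(a.X + a.0) + 0 → --b--▸ m1
  m1 = a.(rec X. b.(a.X + a.0) + 0) + a.0 → --a--▸ m0, --a--▸ m2
  m2 = 0 → stopped
Q's transition system — 3 states:
  n0 = rec X. b.(a.X + a.0) → --b--▸ n1
  n1 = a.(rec X. b.(a.X + a.0)) + a.0 → --a--▸ n0, --a--▸ n2
  n2 = 0 → stopped
Bisimilarity quotient blocks:
  B0 = {m0, n0}
  B1 = {m1, n1}
  B2 = {m2, n2}
m0 ∈ B0, n0 ∈ B0 → same block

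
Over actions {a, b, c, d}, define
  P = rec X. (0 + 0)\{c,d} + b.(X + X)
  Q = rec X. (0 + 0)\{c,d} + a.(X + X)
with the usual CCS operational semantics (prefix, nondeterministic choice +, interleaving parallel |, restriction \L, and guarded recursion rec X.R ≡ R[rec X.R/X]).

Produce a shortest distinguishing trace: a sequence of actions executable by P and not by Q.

b

Reachable graph of P (2 states):
  m0 = rec X. (0 + 0)\{c,d} + b.(X + X) :: -b-> m1
  m1 = (rec X. (0 + 0)\{c,d} + b.(X + X)) + (rec X. (0 + 0)\{c,d} + b.(X + X)) :: -b-> m1
Reachable graph of Q (2 states):
  n0 = rec X. (0 + 0)\{c,d} + a.(X + X) :: -a-> n1
  n1 = (rec X. (0 + 0)\{c,d} + a.(X + X)) + (rec X. (0 + 0)\{c,d} + a.(X + X)) :: -a-> n1
Executing b from P (initial set {m0}):
  after b @ step 1: {m1}
  — P admits the full trace.
Executing b from Q (initial set {n0}):
  after b @ step 1: ∅ (Q stuck)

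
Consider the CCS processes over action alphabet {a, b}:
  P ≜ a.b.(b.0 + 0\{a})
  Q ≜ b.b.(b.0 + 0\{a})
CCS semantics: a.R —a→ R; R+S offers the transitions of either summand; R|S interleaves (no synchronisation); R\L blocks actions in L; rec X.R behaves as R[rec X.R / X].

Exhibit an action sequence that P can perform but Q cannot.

a

P's transition system — 4 states:
  p0 = a.b.(b.0 + 0\{a}) | ··a··> p1
  p1 = b.(b.0 + 0\{a}) | ··b··> p2
  p2 = b.0 + 0\{a} | ··b··> p3
  p3 = 0 | (no moves)
Q's transition system — 4 states:
  q0 = b.b.(b.0 + 0\{a}) | ··b··> q1
  q1 = b.(b.0 + 0\{a}) | ··b··> q2
  q2 = b.0 + 0\{a} | ··b··> q3
  q3 = 0 | (no moves)
Trace ⟨a⟩ through P, begin at {p0}:
  step 1 (a): {p1}
  — P admits the full trace.
Trace ⟨a⟩ through Q, begin at {q0}:
  step 1 (a): ∅  — Q cannot continue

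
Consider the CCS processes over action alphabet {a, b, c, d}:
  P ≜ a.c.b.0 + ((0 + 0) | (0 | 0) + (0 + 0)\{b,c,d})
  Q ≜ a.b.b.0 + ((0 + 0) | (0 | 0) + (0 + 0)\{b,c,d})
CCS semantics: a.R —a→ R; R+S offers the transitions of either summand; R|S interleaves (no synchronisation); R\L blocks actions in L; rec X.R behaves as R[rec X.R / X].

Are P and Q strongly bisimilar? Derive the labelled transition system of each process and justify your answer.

P's transition system — 4 states:
  p0 = a.c.b.0 + ((0 + 0) | (0 | 0) + (0 + 0)\{b,c,d}) ⊢ —a→ p1
  p1 = c.b.0 ⊢ —c→ p2
  p2 = b.0 ⊢ —b→ p3
  p3 = 0 ⊢ stopped
Q's transition system — 4 states:
  q0 = a.b.b.0 + ((0 + 0) | (0 | 0) + (0 + 0)\{b,c,d}) ⊢ —a→ q1
  q1 = b.b.0 ⊢ —b→ q2
  q2 = b.0 ⊢ —b→ q3
  q3 = 0 ⊢ stopped
Partition-refinement fixed point:
  B0 = {p0}
  B1 = {p1}
  B2 = {p2, q2}
  B3 = {p3, q3}
  B4 = {q0}
  B5 = {q1}
p0 ∈ B0, q0 ∈ B4 → different blocks

P ≁ Q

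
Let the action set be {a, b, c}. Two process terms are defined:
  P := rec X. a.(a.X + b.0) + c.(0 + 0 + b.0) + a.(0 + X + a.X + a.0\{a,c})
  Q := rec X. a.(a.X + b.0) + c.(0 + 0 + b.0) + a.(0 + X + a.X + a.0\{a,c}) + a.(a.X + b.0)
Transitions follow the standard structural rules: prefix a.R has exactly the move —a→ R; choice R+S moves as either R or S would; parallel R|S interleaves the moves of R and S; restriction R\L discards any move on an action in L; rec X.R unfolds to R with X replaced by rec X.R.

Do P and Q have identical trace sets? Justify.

LTS(P): 6 reachable states
  p0 = rec X. a.(a.X + b.0) + c.(0 + 0 + b.0) + a.(0 + X + a.X + a.0\{a,c}) :: --a--▸ p1, --a--▸ p2, --c--▸ p3
  p1 = 0 + (rec X. a.(a.X + b.0) + c.(0 + 0 + b.0) + a.(0 + X + a.X + a.0\{a,c})) + a.(rec X. a.(a.X + b.0) + c.(0 + 0 + b.0) + a.(0 + X + a.X + a.0\{a,c})) + a.0\{a,c} :: --a--▸ p0, --a--▸ p1, --a--▸ p2, --a--▸ p4, --c--▸ p3
  p2 = a.(rec X. a.(a.X + b.0) + c.(0 + 0 + b.0) + a.(0 + X + a.X + a.0\{a,c})) + b.0 :: --a--▸ p0, --b--▸ p5
  p3 = 0 + 0 + b.0 :: --b--▸ p5
  p4 = 0\{a,c} :: (no moves)
  p5 = 0 :: (no moves)
LTS(Q): 6 reachable states
  q0 = rec X. a.(a.X + b.0) + c.(0 + 0 + b.0) + a.(0 + X + a.X + a.0\{a,c}) + a.(a.X + b.0) :: --a--▸ q1, --a--▸ q2, --c--▸ q3
  q1 = 0 + (rec X. a.(a.X + b.0) + c.(0 + 0 + b.0) + a.(0 + X + a.X + a.0\{a,c}) + a.(a.X + b.0)) + a.(rec X. a.(a.X + b.0) + c.(0 + 0 + b.0) + a.(0 + X + a.X + a.0\{a,c}) + a.(a.X + b.0)) + a.0\{a,c} :: --a--▸ q0, --a--▸ q1, --a--▸ q2, --a--▸ q4, --c--▸ q3
  q2 = a.(rec X. a.(a.X + b.0) + c.(0 + 0 + b.0) + a.(0 + X + a.X + a.0\{a,c}) + a.(a.X + b.0)) + b.0 :: --a--▸ q0, --b--▸ q5
  q3 = 0 + 0 + b.0 :: --b--▸ q5
  q4 = 0\{a,c} :: (no moves)
  q5 = 0 :: (no moves)
Coarsest stable partition (strong bisimilarity classes):
  B0 = {p0, q0}
  B1 = {p3, q3}
  B2 = {p4, p5, q4, q5}
  B3 = {p2, q2}
  B4 = {p1, q1}
p0 ∈ B0, q0 ∈ B0 → same block
Bisimilar ⇒ trace-equivalent.

traces(P) = traces(Q)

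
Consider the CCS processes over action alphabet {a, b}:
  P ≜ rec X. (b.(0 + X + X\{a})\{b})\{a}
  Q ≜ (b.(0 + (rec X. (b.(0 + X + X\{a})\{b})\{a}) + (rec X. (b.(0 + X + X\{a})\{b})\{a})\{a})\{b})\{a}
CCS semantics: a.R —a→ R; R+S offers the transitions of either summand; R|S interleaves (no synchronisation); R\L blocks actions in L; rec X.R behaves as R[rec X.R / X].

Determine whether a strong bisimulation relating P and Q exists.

P's transition system — 2 states:
  m0 = rec X. (b.(0 + X + X\{a})\{b})\{a} has moves --b--▸ m1
  m1 = (0 + (rec X. (b.(0 + X + X\{a})\{b})\{a}) + (rec X. (b.(0 + X + X\{a})\{b})\{a})\{a})\{b}\{a} has moves deadlocked
Q's transition system — 2 states:
  n0 = (b.(0 + (rec X. (b.(0 + X + X\{a})\{b})\{a}) + (rec X. (b.(0 + X + X\{a})\{b})\{a})\{a})\{b})\{a} has moves --b--▸ n1
  n1 = (0 + (rec X. (b.(0 + X + X\{a})\{b})\{a}) + (rec X. (b.(0 + X + X\{a})\{b})\{a})\{a})\{b}\{a} has moves deadlocked
Coarsest stable partition (strong bisimilarity classes):
  B0 = {m0, n0}
  B1 = {m1, n1}
m0 ∈ B0, n0 ∈ B0 → same block

YES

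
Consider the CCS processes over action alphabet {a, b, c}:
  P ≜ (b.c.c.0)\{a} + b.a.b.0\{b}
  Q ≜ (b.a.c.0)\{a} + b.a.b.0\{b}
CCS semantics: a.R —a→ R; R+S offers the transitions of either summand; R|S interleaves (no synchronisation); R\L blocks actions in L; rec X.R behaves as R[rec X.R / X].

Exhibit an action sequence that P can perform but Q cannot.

Reachable graph of P (7 states):
  s0 = (b.c.c.0)\{a} + b.a.b.0\{b} | -b-> s1, -b-> s2
  s1 = (c.c.0)\{a} | -c-> s3
  s2 = a.b.0\{b} | -a-> s4
  s3 = (c.0)\{a} | -c-> s5
  s4 = b.0\{b} | -b-> s6
  s5 = 0\{a} | stopped
  s6 = 0\{b} | stopped
Reachable graph of Q (5 states):
  t0 = (b.a.c.0)\{a} + b.a.b.0\{b} | -b-> t1, -b-> t2
  t1 = (a.c.0)\{a} | stopped
  t2 = a.b.0\{b} | -a-> t3
  t3 = b.0\{b} | -b-> t4
  t4 = 0\{b} | stopped
Executing bc from P (initial set {s0}):
  [1] b ⇒ {s1, s2}
  [2] c ⇒ {s3}
  — P admits the full trace.
Executing bc from Q (initial set {t0}):
  [1] b ⇒ {t1, t2}
  [2] c ⇒ no successor for Q

bc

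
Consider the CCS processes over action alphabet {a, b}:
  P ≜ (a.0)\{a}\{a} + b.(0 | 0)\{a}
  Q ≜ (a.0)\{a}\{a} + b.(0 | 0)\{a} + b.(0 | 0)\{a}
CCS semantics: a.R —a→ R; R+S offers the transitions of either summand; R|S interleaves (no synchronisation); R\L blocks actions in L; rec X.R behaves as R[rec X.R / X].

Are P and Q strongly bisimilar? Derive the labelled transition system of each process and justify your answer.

bisimilar

LTS(P): 2 reachable states
  m0 = (a.0)\{a}\{a} + b.(0 | 0)\{a} → --b--▸ m1
  m1 = (0 | 0)\{a} → deadlocked
LTS(Q): 2 reachable states
  n0 = (a.0)\{a}\{a} + b.(0 | 0)\{a} + b.(0 | 0)\{a} → --b--▸ n1
  n1 = (0 | 0)\{a} → deadlocked
Partition-refinement fixed point:
  B0 = {m0, n0}
  B1 = {m1, n1}
m0 ∈ B0, n0 ∈ B0 → same block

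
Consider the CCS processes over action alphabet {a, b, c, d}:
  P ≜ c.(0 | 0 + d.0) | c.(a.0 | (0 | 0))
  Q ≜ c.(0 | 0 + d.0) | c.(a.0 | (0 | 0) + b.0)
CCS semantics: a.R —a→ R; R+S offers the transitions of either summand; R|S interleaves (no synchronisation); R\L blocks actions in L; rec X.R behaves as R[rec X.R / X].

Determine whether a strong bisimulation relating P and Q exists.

LTS(P): 9 reachable states
  u0 = c.(0 | 0 + d.0) | c.(a.0 | (0 | 0)) ⊢ =c=> u1, =c=> u2
  u1 = (0 | 0 + d.0) | c.(a.0 | (0 | 0)) ⊢ =c=> u3, =d=> u4
  u2 = c.(0 | 0 + d.0) | (a.0 | (0 | 0)) ⊢ =a=> u5, =c=> u3
  u3 = (0 | 0 + d.0) | (a.0 | (0 | 0)) ⊢ =a=> u6, =d=> u7
  u4 = 0 | c.(a.0 | (0 | 0)) ⊢ =c=> u7
  u5 = c.(0 | 0 + d.0) | (0 | (0 | 0)) ⊢ =c=> u6
  u6 = (0 | 0 + d.0) | (0 | (0 | 0)) ⊢ =d=> u8
  u7 = 0 | (a.0 | (0 | 0)) ⊢ =a=> u8
  u8 = 0 | (0 | (0 | 0)) ⊢ stopped
LTS(Q): 12 reachable states
  v0 = c.(0 | 0 + d.0) | c.(a.0 | (0 | 0) + b.0) ⊢ =c=> v1, =c=> v2
  v1 = (0 | 0 + d.0) | c.(a.0 | (0 | 0) + b.0) ⊢ =c=> v3, =d=> v4
  v2 = c.(0 | 0 + d.0) | (a.0 | (0 | 0) + b.0) ⊢ =a=> v5, =b=> v6, =c=> v3
  v3 = (0 | 0 + d.0) | (a.0 | (0 | 0) + b.0) ⊢ =a=> v7, =b=> v8, =d=> v9
  v4 = 0 | c.(a.0 | (0 | 0) + b.0) ⊢ =c=> v9
  v5 = c.(0 | 0 + d.0) | (0 | (0 | 0)) ⊢ =c=> v7
  v6 = c.(0 | 0 + d.0) | 0 ⊢ =c=> v8
  v7 = (0 | 0 + d.0) | (0 | (0 | 0)) ⊢ =d=> v10
  v8 = (0 | 0 + d.0) | 0 ⊢ =d=> v11
  v9 = 0 | (a.0 | (0 | 0) + b.0) ⊢ =a=> v10, =b=> v11
  v10 = 0 | (0 | (0 | 0)) ⊢ stopped
  v11 = 0 | 0 ⊢ stopped
Bisimilarity quotient blocks:
  B0 = {u0}
  B1 = {u2}
  B2 = {u3}
  B3 = {u6, v7, v8}
  B4 = {u8, v10, v11}
  B5 = {u7}
  B6 = {u5, v5, v6}
  B7 = {u1}
  B8 = {u4}
  B9 = {v0}
  B10 = {v1}
  B11 = {v3}
  B12 = {v9}
  B13 = {v4}
  B14 = {v2}
u0 ∈ B0, v0 ∈ B9 → different blocks

NO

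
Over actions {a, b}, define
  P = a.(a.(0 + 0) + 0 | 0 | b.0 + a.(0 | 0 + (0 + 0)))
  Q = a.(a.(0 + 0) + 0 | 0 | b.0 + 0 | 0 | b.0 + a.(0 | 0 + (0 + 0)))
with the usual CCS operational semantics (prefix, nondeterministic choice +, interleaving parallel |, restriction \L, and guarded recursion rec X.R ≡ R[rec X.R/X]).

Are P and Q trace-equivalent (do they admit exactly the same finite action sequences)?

traces(P) = traces(Q)

Reachable graph of P (5 states):
  s0 = a.(a.(0 + 0) + 0 | 0 | b.0 + a.(0 | 0 + (0 + 0))) ⊢ —a→ s1
  s1 = a.(0 + 0) + 0 | 0 | b.0 + a.(0 | 0 + (0 + 0)) ⊢ —a→ s2, —a→ s3, —b→ s4
  s2 = 0 + 0 ⊢ ·
  s3 = 0 | 0 + (0 + 0) ⊢ ·
  s4 = 0 | 0 | 0 ⊢ ·
Reachable graph of Q (5 states):
  t0 = a.(a.(0 + 0) + 0 | 0 | b.0 + 0 | 0 | b.0 + a.(0 | 0 + (0 + 0))) ⊢ —a→ t1
  t1 = a.(0 + 0) + 0 | 0 | b.0 + 0 | 0 | b.0 + a.(0 | 0 + (0 + 0)) ⊢ —a→ t2, —a→ t3, —b→ t4
  t2 = 0 + 0 ⊢ ·
  t3 = 0 | 0 + (0 + 0) ⊢ ·
  t4 = 0 | 0 | 0 ⊢ ·
Coarsest stable partition (strong bisimilarity classes):
  B0 = {s0, t0}
  B1 = {s1, t1}
  B2 = {s2, s3, s4, t2, t3, t4}
s0 ∈ B0, t0 ∈ B0 → same block
Bisimilar ⇒ trace-equivalent.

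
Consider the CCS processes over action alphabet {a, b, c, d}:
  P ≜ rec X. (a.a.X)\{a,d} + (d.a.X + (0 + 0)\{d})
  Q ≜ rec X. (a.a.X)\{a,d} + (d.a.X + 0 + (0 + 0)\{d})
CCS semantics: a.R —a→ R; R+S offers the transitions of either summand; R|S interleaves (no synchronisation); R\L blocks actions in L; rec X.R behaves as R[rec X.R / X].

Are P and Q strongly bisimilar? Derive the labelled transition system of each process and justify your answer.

YES

P's transition system — 2 states:
  u0 = rec X. (a.a.X)\{a,d} + (d.a.X + (0 + 0)\{d}) :: =d=> u1
  u1 = a.(rec X. (a.a.X)\{a,d} + (d.a.X + (0 + 0)\{d})) :: =a=> u0
Q's transition system — 2 states:
  v0 = rec X. (a.a.X)\{a,d} + (d.a.X + 0 + (0 + 0)\{d}) :: =d=> v1
  v1 = a.(rec X. (a.a.X)\{a,d} + (d.a.X + 0 + (0 + 0)\{d})) :: =a=> v0
Partition-refinement fixed point:
  B0 = {u0, v0}
  B1 = {u1, v1}
u0 ∈ B0, v0 ∈ B0 → same block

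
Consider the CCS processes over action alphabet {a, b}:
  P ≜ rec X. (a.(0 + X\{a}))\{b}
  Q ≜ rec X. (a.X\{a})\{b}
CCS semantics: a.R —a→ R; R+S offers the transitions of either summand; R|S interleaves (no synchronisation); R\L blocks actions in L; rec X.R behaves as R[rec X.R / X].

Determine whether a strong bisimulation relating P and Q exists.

YES

LTS(P): 2 reachable states
  s0 = rec X. (a.(0 + X\{a}))\{b} | ··a··> s1
  s1 = (0 + (rec X. (a.(0 + X\{a}))\{b})\{a})\{b} | stopped
LTS(Q): 2 reachable states
  t0 = rec X. (a.X\{a})\{b} | ··a··> t1
  t1 = (rec X. (a.X\{a})\{b})\{a}\{b} | stopped
Bisimilarity quotient blocks:
  B0 = {s0, t0}
  B1 = {s1, t1}
s0 ∈ B0, t0 ∈ B0 → same block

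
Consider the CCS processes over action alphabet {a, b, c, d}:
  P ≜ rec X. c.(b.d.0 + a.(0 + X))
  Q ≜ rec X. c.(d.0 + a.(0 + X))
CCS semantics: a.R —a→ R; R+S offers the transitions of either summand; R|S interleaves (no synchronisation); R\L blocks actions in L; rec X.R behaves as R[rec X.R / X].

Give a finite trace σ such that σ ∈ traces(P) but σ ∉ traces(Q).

cb

Reachable graph of P (5 states):
  u0 = rec X. c.(b.d.0 + a.(0 + X)) ⊢ =c=> u1
  u1 = b.d.0 + a.(0 + (rec X. c.(b.d.0 + a.(0 + X)))) ⊢ =a=> u2, =b=> u3
  u2 = 0 + (rec X. c.(b.d.0 + a.(0 + X))) ⊢ =c=> u1
  u3 = d.0 ⊢ =d=> u4
  u4 = 0 ⊢ ∅
Reachable graph of Q (4 states):
  v0 = rec X. c.(d.0 + a.(0 + X)) ⊢ =c=> v1
  v1 = d.0 + a.(0 + (rec X. c.(d.0 + a.(0 + X)))) ⊢ =a=> v2, =d=> v3
  v2 = 0 + (rec X. c.(d.0 + a.(0 + X))) ⊢ =c=> v1
  v3 = 0 ⊢ ∅
Run σ = ⟨cb⟩ on P: start {u0}
  [1] c ⇒ {u1}
  [2] b ⇒ {u3}
  P completes σ.
Run σ = ⟨cb⟩ on Q: start {v0}
  [1] c ⇒ {v1}
  [2] b ⇒ ∅  — Q cannot continue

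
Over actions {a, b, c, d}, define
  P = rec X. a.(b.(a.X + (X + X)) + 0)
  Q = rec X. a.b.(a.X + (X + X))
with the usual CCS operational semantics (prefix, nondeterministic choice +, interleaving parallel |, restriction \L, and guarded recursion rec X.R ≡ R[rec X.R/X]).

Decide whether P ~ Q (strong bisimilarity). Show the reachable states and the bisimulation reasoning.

LTS(P): 3 reachable states
  s0 = rec X. a.(b.(a.X + (X + X)) + 0) has moves —a→ s1
  s1 = b.(a.(rec X. a.(b.(a.X + (X + X)) + 0)) + ((rec X. a.(b.(a.X + (X + X)) + 0)) + (rec X. a.(b.(a.X + (X + X)) + 0)))) + 0 has moves —b→ s2
  s2 = a.(rec X. a.(b.(a.X + (X + X)) + 0)) + ((rec X. a.(b.(a.X + (X + X)) + 0)) + (rec X. a.(b.(a.X + (X + X)) + 0))) has moves —a→ s0, —a→ s1
LTS(Q): 3 reachable states
  t0 = rec X. a.b.(a.X + (X + X)) has moves —a→ t1
  t1 = b.(a.(rec X. a.b.(a.X + (X + X))) + ((rec X. a.b.(a.X + (X + X))) + (rec X. a.b.(a.X + (X + X))))) has moves —b→ t2
  t2 = a.(rec X. a.b.(a.X + (X + X))) + ((rec X. a.b.(a.X + (X + X))) + (rec X. a.b.(a.X + (X + X)))) has moves —a→ t0, —a→ t1
Partition-refinement fixed point:
  B0 = {s0, t0}
  B1 = {s1, t1}
  B2 = {s2, t2}
s0 ∈ B0, t0 ∈ B0 → same block

P ~ Q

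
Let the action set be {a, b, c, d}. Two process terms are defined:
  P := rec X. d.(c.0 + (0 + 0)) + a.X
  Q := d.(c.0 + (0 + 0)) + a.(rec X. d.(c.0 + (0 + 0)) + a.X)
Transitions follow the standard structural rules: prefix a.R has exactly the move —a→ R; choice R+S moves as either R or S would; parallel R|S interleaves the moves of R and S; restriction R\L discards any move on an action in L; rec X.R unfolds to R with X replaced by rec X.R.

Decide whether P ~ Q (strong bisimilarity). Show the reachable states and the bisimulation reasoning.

LTS(P): 3 reachable states
  u0 = rec X. d.(c.0 + (0 + 0)) + a.X | =a=> u0, =d=> u1
  u1 = c.0 + (0 + 0) | =c=> u2
  u2 = 0 | stopped
LTS(Q): 4 reachable states
  v0 = d.(c.0 + (0 + 0)) + a.(rec X. d.(c.0 + (0 + 0)) + a.X) | =a=> v1, =d=> v2
  v1 = rec X. d.(c.0 + (0 + 0)) + a.X | =a=> v1, =d=> v2
  v2 = c.0 + (0 + 0) | =c=> v3
  v3 = 0 | stopped
Partition-refinement fixed point:
  B0 = {u0, v0, v1}
  B1 = {u1, v2}
  B2 = {u2, v3}
u0 ∈ B0, v0 ∈ B0 → same block

YES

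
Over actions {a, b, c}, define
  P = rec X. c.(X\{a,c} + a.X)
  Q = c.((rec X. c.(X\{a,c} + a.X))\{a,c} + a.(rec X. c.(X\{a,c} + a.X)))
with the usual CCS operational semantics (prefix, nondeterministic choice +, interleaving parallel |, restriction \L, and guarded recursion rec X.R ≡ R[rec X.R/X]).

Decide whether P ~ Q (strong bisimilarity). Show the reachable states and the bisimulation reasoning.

P's transition system — 2 states:
  s0 = rec X. c.(X\{a,c} + a.X) → --c--▸ s1
  s1 = (rec X. c.(X\{a,c} + a.X))\{a,c} + a.(rec X. c.(X\{a,c} + a.X)) → --a--▸ s0
Q's transition system — 3 states:
  t0 = c.((rec X. c.(X\{a,c} + a.X))\{a,c} + a.(rec X. c.(X\{a,c} + a.X))) → --c--▸ t1
  t1 = (rec X. c.(X\{a,c} + a.X))\{a,c} + a.(rec X. c.(X\{a,c} + a.X)) → --a--▸ t2
  t2 = rec X. c.(X\{a,c} + a.X) → --c--▸ t1
Bisimilarity quotient blocks:
  B0 = {s0, t0, t2}
  B1 = {s1, t1}
s0 ∈ B0, t0 ∈ B0 → same block

YES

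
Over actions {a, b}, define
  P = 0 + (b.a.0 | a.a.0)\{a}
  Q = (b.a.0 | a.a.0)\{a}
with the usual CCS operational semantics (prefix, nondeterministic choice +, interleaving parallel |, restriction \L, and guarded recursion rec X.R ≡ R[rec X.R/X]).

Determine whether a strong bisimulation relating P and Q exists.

Reachable graph of P (2 states):
  u0 = 0 + (b.a.0 | a.a.0)\{a} has moves -b-> u1
  u1 = (a.0 | a.a.0)\{a} has moves stopped
Reachable graph of Q (2 states):
  v0 = (b.a.0 | a.a.0)\{a} has moves -b-> v1
  v1 = (a.0 | a.a.0)\{a} has moves stopped
Coarsest stable partition (strong bisimilarity classes):
  B0 = {u0, v0}
  B1 = {u1, v1}
u0 ∈ B0, v0 ∈ B0 → same block

P ~ Q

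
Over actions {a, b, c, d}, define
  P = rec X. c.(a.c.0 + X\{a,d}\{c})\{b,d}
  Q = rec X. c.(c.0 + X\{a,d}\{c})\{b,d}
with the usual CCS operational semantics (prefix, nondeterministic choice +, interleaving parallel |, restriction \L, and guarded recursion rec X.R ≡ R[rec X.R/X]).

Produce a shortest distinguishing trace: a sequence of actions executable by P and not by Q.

Reachable graph of P (4 states):
  s0 = rec X. c.(a.c.0 + X\{a,d}\{c})\{b,d} has moves =c=> s1
  s1 = (a.c.0 + (rec X. c.(a.c.0 + X\{a,d}\{c})\{b,d})\{a,d}\{c})\{b,d} has moves =a=> s2
  s2 = (c.0)\{b,d} has moves =c=> s3
  s3 = 0\{b,d} has moves (no moves)
Reachable graph of Q (3 states):
  t0 = rec X. c.(c.0 + X\{a,d}\{c})\{b,d} has moves =c=> t1
  t1 = (c.0 + (rec X. c.(c.0 + X\{a,d}\{c})\{b,d})\{a,d}\{c})\{b,d} has moves =c=> t2
  t2 = 0\{b,d} has moves (no moves)
Executing ca from P (initial set {s0}):
  [1] c ⇒ {s1}
  [2] a ⇒ {s2}
  P completes σ.
Executing ca from Q (initial set {t0}):
  [1] c ⇒ {t1}
  [2] a ⇒ no successor for Q

ca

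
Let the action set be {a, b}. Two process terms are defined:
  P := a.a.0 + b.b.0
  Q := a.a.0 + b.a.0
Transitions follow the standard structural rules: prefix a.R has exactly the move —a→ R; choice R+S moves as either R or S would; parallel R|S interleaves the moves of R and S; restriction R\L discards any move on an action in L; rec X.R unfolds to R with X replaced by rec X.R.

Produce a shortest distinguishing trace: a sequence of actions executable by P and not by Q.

Reachable graph of P (4 states):
  s0 = a.a.0 + b.b.0 | -a-> s1, -b-> s2
  s1 = a.0 | -a-> s3
  s2 = b.0 | -b-> s3
  s3 = 0 | stopped
Reachable graph of Q (3 states):
  t0 = a.a.0 + b.a.0 | -a-> t1, -b-> t1
  t1 = a.0 | -a-> t2
  t2 = 0 | stopped
Executing bb from P (initial set {s0}):
  after b @ step 1: {s2}
  after b @ step 2: {s3}
  — P admits the full trace.
Executing bb from Q (initial set {t0}):
  after b @ step 1: {t1}
  after b @ step 2: no successor for Q

bb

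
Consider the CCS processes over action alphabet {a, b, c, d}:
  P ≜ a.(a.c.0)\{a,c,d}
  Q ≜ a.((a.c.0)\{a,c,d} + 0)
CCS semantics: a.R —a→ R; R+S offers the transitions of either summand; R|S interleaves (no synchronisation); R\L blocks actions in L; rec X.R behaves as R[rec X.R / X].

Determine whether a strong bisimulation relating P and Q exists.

LTS(P): 2 reachable states
  m0 = a.(a.c.0)\{a,c,d} → --a--▸ m1
  m1 = (a.c.0)\{a,c,d} → (no moves)
LTS(Q): 2 reachable states
  n0 = a.((a.c.0)\{a,c,d} + 0) → --a--▸ n1
  n1 = (a.c.0)\{a,c,d} + 0 → (no moves)
Partition-refinement fixed point:
  B0 = {m0, n0}
  B1 = {m1, n1}
m0 ∈ B0, n0 ∈ B0 → same block

YES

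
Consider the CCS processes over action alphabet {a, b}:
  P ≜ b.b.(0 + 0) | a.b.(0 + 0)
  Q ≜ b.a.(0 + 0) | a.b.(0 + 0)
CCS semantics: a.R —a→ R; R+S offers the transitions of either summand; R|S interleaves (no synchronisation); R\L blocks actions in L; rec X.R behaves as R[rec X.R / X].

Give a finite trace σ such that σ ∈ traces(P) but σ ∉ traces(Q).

Reachable graph of P (9 states):
  s0 = b.b.(0 + 0) | a.b.(0 + 0) has moves -a-> s1, -b-> s2
  s1 = b.b.(0 + 0) | b.(0 + 0) has moves -b-> s3, -b-> s4
  s2 = b.(0 + 0) | a.b.(0 + 0) has moves -a-> s3, -b-> s5
  s3 = b.(0 + 0) | b.(0 + 0) has moves -b-> s6, -b-> s7
  s4 = b.b.(0 + 0) | (0 + 0) has moves -b-> s7
  s5 = (0 + 0) | a.b.(0 + 0) has moves -a-> s6
  s6 = (0 + 0) | b.(0 + 0) has moves -b-> s8
  s7 = b.(0 + 0) | (0 + 0) has moves -b-> s8
  s8 = (0 + 0) | (0 + 0) has moves stopped
Reachable graph of Q (9 states):
  t0 = b.a.(0 + 0) | a.b.(0 + 0) has moves -a-> t1, -b-> t2
  t1 = b.a.(0 + 0) | b.(0 + 0) has moves -b-> t3, -b-> t4
  t2 = a.(0 + 0) | a.b.(0 + 0) has moves -a-> t3, -a-> t5
  t3 = a.(0 + 0) | b.(0 + 0) has moves -a-> t6, -b-> t7
  t4 = b.a.(0 + 0) | (0 + 0) has moves -b-> t7
  t5 = (0 + 0) | a.b.(0 + 0) has moves -a-> t6
  t6 = (0 + 0) | b.(0 + 0) has moves -b-> t8
  t7 = a.(0 + 0) | (0 + 0) has moves -a-> t8
  t8 = (0 + 0) | (0 + 0) has moves stopped
Executing bb from P (initial set {s0}):
  after b @ step 1: {s2}
  after b @ step 2: {s5}
  P completes σ.
Executing bb from Q (initial set {t0}):
  after b @ step 1: {t2}
  after b @ step 2: no successor for Q

bb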